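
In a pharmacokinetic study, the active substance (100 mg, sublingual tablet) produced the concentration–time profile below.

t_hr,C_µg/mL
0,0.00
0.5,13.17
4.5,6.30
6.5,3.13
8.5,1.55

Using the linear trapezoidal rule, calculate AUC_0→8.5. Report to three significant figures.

Trapezoidal AUC_0→8.5:
  [0→0.5]: (0.00+13.17)/2 × 0.5 = 3.2925
  [0.5→4.5]: (13.17+6.30)/2 × 4 = 38.94
  [4.5→6.5]: (6.30+3.13)/2 × 2 = 9.43
  [6.5→8.5]: (3.13+1.55)/2 × 2 = 4.68
  Sum = 56.3425 µg/mL·hr

AUC = 56.3 µg/mL·hr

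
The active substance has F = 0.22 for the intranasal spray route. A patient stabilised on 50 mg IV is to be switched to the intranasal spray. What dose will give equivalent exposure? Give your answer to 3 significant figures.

D_intranasal = 227 mg

For equal systemic exposure: F × D_ev = D_iv
D_ev = D_iv / F = 50 / 0.22 = 227.273 mg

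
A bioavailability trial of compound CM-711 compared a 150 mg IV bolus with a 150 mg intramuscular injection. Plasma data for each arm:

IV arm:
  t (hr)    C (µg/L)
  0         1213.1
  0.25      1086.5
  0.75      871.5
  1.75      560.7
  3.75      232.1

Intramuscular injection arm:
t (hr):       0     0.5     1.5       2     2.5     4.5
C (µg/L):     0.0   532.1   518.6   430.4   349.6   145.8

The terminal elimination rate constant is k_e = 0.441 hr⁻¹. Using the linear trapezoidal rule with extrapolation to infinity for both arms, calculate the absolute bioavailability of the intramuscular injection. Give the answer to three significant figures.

F = 0.682

Trapezoidal AUC_0→3.75 (IV):
  [0→0.25]: (1213.1+1086.5)/2 × 0.25 = 287.45
  [0.25→0.75]: (1086.5+871.5)/2 × 0.5 = 489.5
  [0.75→1.75]: (871.5+560.7)/2 × 1 = 716.1
  [1.75→3.75]: (560.7+232.1)/2 × 2 = 792.8
  Sum = 2285.85 µg/L·hr
IV tail: 232.1/0.441 = 526.304; AUC_iv,0→∞ = 2285.85 + 526.304 = 2812.154 µg/L·hr
Trapezoidal AUC_0→4.5 (intramuscular injection):
  [0→0.5]: (0.0+532.1)/2 × 0.5 = 133.025
  [0.5→1.5]: (532.1+518.6)/2 × 1 = 525.35
  [1.5→2]: (518.6+430.4)/2 × 0.5 = 237.25
  [2→2.5]: (430.4+349.6)/2 × 0.5 = 195.0
  [2.5→4.5]: (349.6+145.8)/2 × 2 = 495.4
  Sum = 1586.025 µg/L·hr
intramuscular injection tail: 145.8/0.441 = 330.612; AUC_ev,0→∞ = 1586.025 + 330.612 = 1916.637 µg/L·hr
F = (AUC_ev/D_ev)/(AUC_iv/D_iv) = (1916.637/150)/(2812.154/150) = 12.77758/18.7477 = 0.6816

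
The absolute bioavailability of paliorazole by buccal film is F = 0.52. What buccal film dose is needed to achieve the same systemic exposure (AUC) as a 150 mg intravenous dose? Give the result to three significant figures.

D_buccal = 288 mg

For equal systemic exposure: F × D_ev = D_iv
D_ev = D_iv / F = 150 / 0.52 = 288.462 mg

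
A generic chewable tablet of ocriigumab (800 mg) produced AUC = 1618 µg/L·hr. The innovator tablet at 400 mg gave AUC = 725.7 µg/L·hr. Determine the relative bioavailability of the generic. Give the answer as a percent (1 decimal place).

F_rel = 111.5%

F_rel = (AUC_test/D_test) / (AUC_ref/D_ref)
      = (1618/800) / (725.7/400)
      = 2.0225 / 1.81425 = 1.1148 = 111.48%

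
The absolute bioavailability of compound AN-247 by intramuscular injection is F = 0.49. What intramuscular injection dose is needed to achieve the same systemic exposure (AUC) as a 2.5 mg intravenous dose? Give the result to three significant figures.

For equal systemic exposure: F × D_ev = D_iv
D_ev = D_iv / F = 2.5 / 0.49 = 5.10204 mg

D_intramuscular = 5.10 mg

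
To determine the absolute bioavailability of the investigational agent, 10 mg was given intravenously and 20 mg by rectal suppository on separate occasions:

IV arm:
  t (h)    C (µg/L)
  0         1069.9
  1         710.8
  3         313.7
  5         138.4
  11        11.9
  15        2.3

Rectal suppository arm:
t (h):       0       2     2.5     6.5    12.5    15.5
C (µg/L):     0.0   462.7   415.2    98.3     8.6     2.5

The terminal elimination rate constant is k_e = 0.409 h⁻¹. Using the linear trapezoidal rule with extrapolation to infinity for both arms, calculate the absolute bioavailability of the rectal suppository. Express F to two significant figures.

F = 0.36

Trapezoidal AUC_0→15 (IV):
  [0→1]: (1069.9+710.8)/2 × 1 = 890.35
  [1→3]: (710.8+313.7)/2 × 2 = 1024.5
  [3→5]: (313.7+138.4)/2 × 2 = 452.1
  [5→11]: (138.4+11.9)/2 × 6 = 450.9
  [11→15]: (11.9+2.3)/2 × 4 = 28.4
  Sum = 2846.25 µg/L·h
IV tail: 2.3/0.409 = 5.623; AUC_iv,0→∞ = 2846.25 + 5.623 = 2851.873 µg/L·h
Trapezoidal AUC_0→15.5 (rectal suppository):
  [0→2]: (0.0+462.7)/2 × 2 = 462.7
  [2→2.5]: (462.7+415.2)/2 × 0.5 = 219.475
  [2.5→6.5]: (415.2+98.3)/2 × 4 = 1027.0
  [6.5→12.5]: (98.3+8.6)/2 × 6 = 320.7
  [12.5→15.5]: (8.6+2.5)/2 × 3 = 16.65
  Sum = 2046.525 µg/L·h
rectal suppository tail: 2.5/0.409 = 6.112; AUC_ev,0→∞ = 2046.525 + 6.112 = 2052.637 µg/L·h
F = (AUC_ev/D_ev)/(AUC_iv/D_iv) = (2052.637/20)/(2851.873/10) = 102.63185/285.1873 = 0.3599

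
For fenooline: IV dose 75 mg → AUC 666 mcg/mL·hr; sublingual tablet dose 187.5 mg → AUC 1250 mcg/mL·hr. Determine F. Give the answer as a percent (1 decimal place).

F = (AUC_ev / D_ev) / (AUC_iv / D_iv)
  = (1250/187.5) / (666/75)
  = 6.66667 / 8.88 = 0.7508
  = 75.08%

F = 75.1%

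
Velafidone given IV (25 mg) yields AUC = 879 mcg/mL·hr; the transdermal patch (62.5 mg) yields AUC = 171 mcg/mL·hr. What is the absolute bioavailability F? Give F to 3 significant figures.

F = (AUC_ev / D_ev) / (AUC_iv / D_iv)
  = (171/62.5) / (879/25)
  = 2.736 / 35.16 = 0.0778

F = 0.0778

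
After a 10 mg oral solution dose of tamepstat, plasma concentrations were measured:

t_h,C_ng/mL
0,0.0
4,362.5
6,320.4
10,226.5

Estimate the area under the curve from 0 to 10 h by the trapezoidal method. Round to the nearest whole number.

AUC = 2502 ng/mL·h

Trapezoidal AUC_0→10:
  [0→4]: (0.0+362.5)/2 × 4 = 725.0
  [4→6]: (362.5+320.4)/2 × 2 = 682.9
  [6→10]: (320.4+226.5)/2 × 4 = 1093.8
  Sum = 2501.7 ng/mL·h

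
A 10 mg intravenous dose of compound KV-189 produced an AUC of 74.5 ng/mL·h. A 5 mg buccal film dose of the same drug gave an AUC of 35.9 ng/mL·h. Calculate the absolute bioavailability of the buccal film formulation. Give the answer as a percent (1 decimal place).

F = 96.4%

F = (AUC_ev / D_ev) / (AUC_iv / D_iv)
  = (35.9/5) / (74.5/10)
  = 7.18 / 7.45 = 0.9638
  = 96.38%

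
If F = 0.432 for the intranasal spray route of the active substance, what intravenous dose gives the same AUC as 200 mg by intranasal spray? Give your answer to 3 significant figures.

D_iv = 86.4 mg

Systemic exposure from an extravascular dose = F × D_ev, so the equivalent IV dose is F × D_ev.
D_iv = F × D_ev = 0.432 × 200 = 86.4 mg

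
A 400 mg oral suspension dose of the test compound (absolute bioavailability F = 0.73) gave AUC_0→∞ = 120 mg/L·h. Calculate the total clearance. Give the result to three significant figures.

CL = 2.43 L/h

CL = F × Dose / AUC_0→∞
   = 0.73 × 400 / 120 = 2.43333 L/h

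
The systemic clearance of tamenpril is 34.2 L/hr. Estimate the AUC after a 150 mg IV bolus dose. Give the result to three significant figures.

AUC_0→∞ = Dose_iv / CL
        = 150 / 34.2 = 4.38596 mg/L·hr

AUC = 4.39 mg/L·hr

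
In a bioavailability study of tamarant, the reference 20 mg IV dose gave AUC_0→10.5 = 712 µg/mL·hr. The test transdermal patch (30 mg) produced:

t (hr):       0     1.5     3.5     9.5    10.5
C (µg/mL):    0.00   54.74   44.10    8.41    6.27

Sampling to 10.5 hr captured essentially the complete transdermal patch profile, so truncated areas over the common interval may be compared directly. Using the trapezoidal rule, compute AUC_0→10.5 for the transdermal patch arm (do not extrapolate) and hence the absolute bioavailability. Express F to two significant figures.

Trapezoidal AUC_0→10.5 (transdermal patch):
  [0→1.5]: (0.00+54.74)/2 × 1.5 = 41.055
  [1.5→3.5]: (54.74+44.10)/2 × 2 = 98.84
  [3.5→9.5]: (44.10+8.41)/2 × 6 = 157.53
  [9.5→10.5]: (8.41+6.27)/2 × 1 = 7.34
  Sum = 304.765 µg/mL·hr
F = (AUC_ev/D_ev)/(AUC_iv/D_iv) = (304.765/30)/(712/20) = 10.1588/35.6 = 0.2854

F = 0.29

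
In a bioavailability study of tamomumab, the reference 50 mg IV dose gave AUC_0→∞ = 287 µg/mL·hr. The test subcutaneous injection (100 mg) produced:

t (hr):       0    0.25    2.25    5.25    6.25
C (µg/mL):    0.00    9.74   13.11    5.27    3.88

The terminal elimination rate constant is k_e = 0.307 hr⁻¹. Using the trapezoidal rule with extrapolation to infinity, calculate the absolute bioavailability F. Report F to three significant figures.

F = 0.120

Trapezoidal AUC_0→6.25 (subcutaneous injection):
  [0→0.25]: (0.00+9.74)/2 × 0.25 = 1.2175
  [0.25→2.25]: (9.74+13.11)/2 × 2 = 22.85
  [2.25→5.25]: (13.11+5.27)/2 × 3 = 27.57
  [5.25→6.25]: (5.27+3.88)/2 × 1 = 4.575
  Sum = 56.2125 µg/mL·hr
Tail: C_last/k_e = 3.88/0.307 = 12.638
AUC_0→∞ (subcutaneous injection) = 56.2125 + 12.638 = 68.8505 µg/mL·hr
F = (AUC_ev/D_ev)/(AUC_iv/D_iv) = (68.8505/100)/(287/50) = 0.688505/5.74 = 0.1199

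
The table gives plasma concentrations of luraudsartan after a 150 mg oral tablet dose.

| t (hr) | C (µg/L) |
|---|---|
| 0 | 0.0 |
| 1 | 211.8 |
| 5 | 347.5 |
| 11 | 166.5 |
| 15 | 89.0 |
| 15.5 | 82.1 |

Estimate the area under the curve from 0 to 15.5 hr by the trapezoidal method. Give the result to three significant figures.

Trapezoidal AUC_0→15.5:
  [0→1]: (0.0+211.8)/2 × 1 = 105.9
  [1→5]: (211.8+347.5)/2 × 4 = 1118.6
  [5→11]: (347.5+166.5)/2 × 6 = 1542.0
  [11→15]: (166.5+89.0)/2 × 4 = 511.0
  [15→15.5]: (89.0+82.1)/2 × 0.5 = 42.775
  Sum = 3320.275 µg/L·hr

AUC = 3320 µg/L·hr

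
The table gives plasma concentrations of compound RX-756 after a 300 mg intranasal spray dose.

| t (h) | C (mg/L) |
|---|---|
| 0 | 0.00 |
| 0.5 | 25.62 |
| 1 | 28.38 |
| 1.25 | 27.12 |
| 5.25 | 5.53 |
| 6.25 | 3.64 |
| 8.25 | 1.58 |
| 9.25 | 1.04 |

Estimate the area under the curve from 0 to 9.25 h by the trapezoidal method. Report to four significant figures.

Trapezoidal AUC_0→9.25:
  [0→0.5]: (0.00+25.62)/2 × 0.5 = 6.405
  [0.5→1]: (25.62+28.38)/2 × 0.5 = 13.5
  [1→1.25]: (28.38+27.12)/2 × 0.25 = 6.9375
  [1.25→5.25]: (27.12+5.53)/2 × 4 = 65.3
  [5.25→6.25]: (5.53+3.64)/2 × 1 = 4.585
  [6.25→8.25]: (3.64+1.58)/2 × 2 = 5.22
  [8.25→9.25]: (1.58+1.04)/2 × 1 = 1.31
  Sum = 103.2575 mg/L·h

AUC = 103.3 mg/L·h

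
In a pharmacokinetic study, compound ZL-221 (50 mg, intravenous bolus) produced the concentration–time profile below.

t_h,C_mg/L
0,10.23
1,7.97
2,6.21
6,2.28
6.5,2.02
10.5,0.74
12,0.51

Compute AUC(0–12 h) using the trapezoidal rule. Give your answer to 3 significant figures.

AUC = 40.7 mg/L·h

Trapezoidal AUC_0→12:
  [0→1]: (10.23+7.97)/2 × 1 = 9.1
  [1→2]: (7.97+6.21)/2 × 1 = 7.09
  [2→6]: (6.21+2.28)/2 × 4 = 16.98
  [6→6.5]: (2.28+2.02)/2 × 0.5 = 1.075
  [6.5→10.5]: (2.02+0.74)/2 × 4 = 5.52
  [10.5→12]: (0.74+0.51)/2 × 1.5 = 0.9375
  Sum = 40.7025 mg/L·h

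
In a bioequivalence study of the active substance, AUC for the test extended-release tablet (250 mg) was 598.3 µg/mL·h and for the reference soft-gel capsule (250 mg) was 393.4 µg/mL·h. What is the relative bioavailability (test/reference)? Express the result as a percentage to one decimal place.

F_rel = 152.1%

F_rel = (AUC_test/D_test) / (AUC_ref/D_ref)
      = (598.3/250) / (393.4/250)
      = 2.3932 / 1.5736 = 1.5208 = 152.08%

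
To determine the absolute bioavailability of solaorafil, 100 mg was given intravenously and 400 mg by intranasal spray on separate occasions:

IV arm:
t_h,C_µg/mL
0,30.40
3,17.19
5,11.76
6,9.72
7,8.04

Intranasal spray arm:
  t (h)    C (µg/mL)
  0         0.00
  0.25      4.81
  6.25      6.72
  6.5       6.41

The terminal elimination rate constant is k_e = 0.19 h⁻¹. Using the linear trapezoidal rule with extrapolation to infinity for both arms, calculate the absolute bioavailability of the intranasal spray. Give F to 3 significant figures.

Trapezoidal AUC_0→7 (IV):
  [0→3]: (30.40+17.19)/2 × 3 = 71.385
  [3→5]: (17.19+11.76)/2 × 2 = 28.95
  [5→6]: (11.76+9.72)/2 × 1 = 10.74
  [6→7]: (9.72+8.04)/2 × 1 = 8.88
  Sum = 119.955 µg/mL·h
IV tail: 8.04/0.19 = 42.316; AUC_iv,0→∞ = 119.955 + 42.316 = 162.271 µg/mL·h
Trapezoidal AUC_0→6.5 (intranasal spray):
  [0→0.25]: (0.00+4.81)/2 × 0.25 = 0.60125
  [0.25→6.25]: (4.81+6.72)/2 × 6 = 34.59
  [6.25→6.5]: (6.72+6.41)/2 × 0.25 = 1.64125
  Sum = 36.8325 µg/mL·h
intranasal spray tail: 6.41/0.19 = 33.737; AUC_ev,0→∞ = 36.8325 + 33.737 = 70.5695 µg/mL·h
F = (AUC_ev/D_ev)/(AUC_iv/D_iv) = (70.5695/400)/(162.271/100) = 0.17642375/1.62271 = 0.1087

F = 0.109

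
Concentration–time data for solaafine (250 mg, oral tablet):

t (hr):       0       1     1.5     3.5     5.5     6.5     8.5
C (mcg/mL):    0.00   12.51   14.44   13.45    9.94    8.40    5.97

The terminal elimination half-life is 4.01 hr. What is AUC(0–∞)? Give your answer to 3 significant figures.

AUC = 122 mcg/mL·hr

Trapezoidal AUC_0→8.5:
  [0→1]: (0.00+12.51)/2 × 1 = 6.255
  [1→1.5]: (12.51+14.44)/2 × 0.5 = 6.7375
  [1.5→3.5]: (14.44+13.45)/2 × 2 = 27.89
  [3.5→5.5]: (13.45+9.94)/2 × 2 = 23.39
  [5.5→6.5]: (9.94+8.40)/2 × 1 = 9.17
  [6.5→8.5]: (8.40+5.97)/2 × 2 = 14.37
  Sum = 87.8125 mcg/mL·hr
k_e = ln2 / t½ = 0.693147 / 4.01 = 0.1729 hr^-1
Extrapolated tail: C_last / k_e = 5.97 / 0.1729 = 34.529
AUC_0→∞ = 87.8125 + 34.529 = 122.3415 mcg/mL·hr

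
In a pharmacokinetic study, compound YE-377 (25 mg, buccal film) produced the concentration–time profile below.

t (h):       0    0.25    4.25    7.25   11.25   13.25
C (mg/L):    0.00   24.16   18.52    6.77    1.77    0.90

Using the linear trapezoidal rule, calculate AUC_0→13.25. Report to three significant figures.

Trapezoidal AUC_0→13.25:
  [0→0.25]: (0.00+24.16)/2 × 0.25 = 3.02
  [0.25→4.25]: (24.16+18.52)/2 × 4 = 85.36
  [4.25→7.25]: (18.52+6.77)/2 × 3 = 37.935
  [7.25→11.25]: (6.77+1.77)/2 × 4 = 17.08
  [11.25→13.25]: (1.77+0.90)/2 × 2 = 2.67
  Sum = 146.065 mg/L·h

AUC = 146 mg/L·h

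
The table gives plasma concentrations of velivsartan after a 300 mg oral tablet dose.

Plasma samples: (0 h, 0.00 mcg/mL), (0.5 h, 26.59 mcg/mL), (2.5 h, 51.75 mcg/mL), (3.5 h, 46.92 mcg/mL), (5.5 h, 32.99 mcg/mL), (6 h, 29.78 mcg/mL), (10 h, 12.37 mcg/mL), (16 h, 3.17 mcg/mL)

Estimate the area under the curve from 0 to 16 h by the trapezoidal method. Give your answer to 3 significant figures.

Trapezoidal AUC_0→16:
  [0→0.5]: (0.00+26.59)/2 × 0.5 = 6.6475
  [0.5→2.5]: (26.59+51.75)/2 × 2 = 78.34
  [2.5→3.5]: (51.75+46.92)/2 × 1 = 49.335
  [3.5→5.5]: (46.92+32.99)/2 × 2 = 79.91
  [5.5→6]: (32.99+29.78)/2 × 0.5 = 15.6925
  [6→10]: (29.78+12.37)/2 × 4 = 84.3
  [10→16]: (12.37+3.17)/2 × 6 = 46.62
  Sum = 360.845 mcg/mL·h

AUC = 361 mcg/mL·h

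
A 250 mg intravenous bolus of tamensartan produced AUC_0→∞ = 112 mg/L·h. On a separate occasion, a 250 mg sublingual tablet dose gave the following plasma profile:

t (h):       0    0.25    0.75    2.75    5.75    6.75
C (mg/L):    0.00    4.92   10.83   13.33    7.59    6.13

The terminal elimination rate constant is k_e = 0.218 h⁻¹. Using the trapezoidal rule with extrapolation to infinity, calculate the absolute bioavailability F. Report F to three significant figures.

F = 0.849

Trapezoidal AUC_0→6.75 (sublingual tablet):
  [0→0.25]: (0.00+4.92)/2 × 0.25 = 0.615
  [0.25→0.75]: (4.92+10.83)/2 × 0.5 = 3.9375
  [0.75→2.75]: (10.83+13.33)/2 × 2 = 24.16
  [2.75→5.75]: (13.33+7.59)/2 × 3 = 31.38
  [5.75→6.75]: (7.59+6.13)/2 × 1 = 6.86
  Sum = 66.9525 mg/L·h
Tail: C_last/k_e = 6.13/0.218 = 28.119
AUC_0→∞ (sublingual tablet) = 66.9525 + 28.119 = 95.0715 mg/L·h
F = (AUC_ev/D_ev)/(AUC_iv/D_iv) = (95.0715/250)/(112/250) = 0.380286/0.448 = 0.8489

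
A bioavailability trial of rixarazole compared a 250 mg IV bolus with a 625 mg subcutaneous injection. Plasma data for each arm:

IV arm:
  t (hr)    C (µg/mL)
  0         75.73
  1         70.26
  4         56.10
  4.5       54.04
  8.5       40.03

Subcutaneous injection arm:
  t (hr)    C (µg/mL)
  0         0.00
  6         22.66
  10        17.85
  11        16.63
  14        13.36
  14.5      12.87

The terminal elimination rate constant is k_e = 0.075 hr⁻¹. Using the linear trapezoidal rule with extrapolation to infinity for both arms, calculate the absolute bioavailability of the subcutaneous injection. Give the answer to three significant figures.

F = 0.154

Trapezoidal AUC_0→8.5 (IV):
  [0→1]: (75.73+70.26)/2 × 1 = 72.995
  [1→4]: (70.26+56.10)/2 × 3 = 189.54
  [4→4.5]: (56.10+54.04)/2 × 0.5 = 27.535
  [4.5→8.5]: (54.04+40.03)/2 × 4 = 188.14
  Sum = 478.21 µg/mL·hr
IV tail: 40.03/0.075 = 533.733; AUC_iv,0→∞ = 478.21 + 533.733 = 1011.943 µg/mL·hr
Trapezoidal AUC_0→14.5 (subcutaneous injection):
  [0→6]: (0.00+22.66)/2 × 6 = 67.98
  [6→10]: (22.66+17.85)/2 × 4 = 81.02
  [10→11]: (17.85+16.63)/2 × 1 = 17.24
  [11→14]: (16.63+13.36)/2 × 3 = 44.985
  [14→14.5]: (13.36+12.87)/2 × 0.5 = 6.5575
  Sum = 217.7825 µg/mL·hr
subcutaneous injection tail: 12.87/0.075 = 171.600; AUC_ev,0→∞ = 217.7825 + 171.600 = 389.3825 µg/mL·hr
F = (AUC_ev/D_ev)/(AUC_iv/D_iv) = (389.3825/625)/(1011.943/250) = 0.623012/4.047772 = 0.1539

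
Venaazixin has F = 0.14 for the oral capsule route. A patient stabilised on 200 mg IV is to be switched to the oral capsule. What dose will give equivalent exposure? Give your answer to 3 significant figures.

D_oral = 1430 mg

For equal systemic exposure: F × D_ev = D_iv
D_ev = D_iv / F = 200 / 0.14 = 1428.57 mg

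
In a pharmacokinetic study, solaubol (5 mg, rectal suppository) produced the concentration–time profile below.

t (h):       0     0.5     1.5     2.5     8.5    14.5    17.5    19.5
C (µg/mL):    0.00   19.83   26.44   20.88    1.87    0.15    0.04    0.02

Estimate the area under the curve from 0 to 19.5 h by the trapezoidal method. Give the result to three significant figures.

AUC = 126 µg/mL·h

Trapezoidal AUC_0→19.5:
  [0→0.5]: (0.00+19.83)/2 × 0.5 = 4.9575
  [0.5→1.5]: (19.83+26.44)/2 × 1 = 23.135
  [1.5→2.5]: (26.44+20.88)/2 × 1 = 23.66
  [2.5→8.5]: (20.88+1.87)/2 × 6 = 68.25
  [8.5→14.5]: (1.87+0.15)/2 × 6 = 6.06
  [14.5→17.5]: (0.15+0.04)/2 × 3 = 0.285
  [17.5→19.5]: (0.04+0.02)/2 × 2 = 0.06
  Sum = 126.4075 µg/mL·h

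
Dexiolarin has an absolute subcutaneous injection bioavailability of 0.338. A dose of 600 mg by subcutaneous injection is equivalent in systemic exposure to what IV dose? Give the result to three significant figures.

D_iv = 203 mg

Systemic exposure from an extravascular dose = F × D_ev, so the equivalent IV dose is F × D_ev.
D_iv = F × D_ev = 0.338 × 600 = 202.8 mg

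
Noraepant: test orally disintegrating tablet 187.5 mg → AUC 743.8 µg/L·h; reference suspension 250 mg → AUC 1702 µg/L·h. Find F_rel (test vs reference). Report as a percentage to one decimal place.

F_rel = (AUC_test/D_test) / (AUC_ref/D_ref)
      = (743.8/187.5) / (1702/250)
      = 3.96693 / 6.808 = 0.5827 = 58.27%

F_rel = 58.3%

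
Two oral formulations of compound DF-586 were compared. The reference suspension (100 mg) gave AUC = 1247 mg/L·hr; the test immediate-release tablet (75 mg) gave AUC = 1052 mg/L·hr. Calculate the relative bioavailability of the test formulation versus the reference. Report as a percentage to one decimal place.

F_rel = (AUC_test/D_test) / (AUC_ref/D_ref)
      = (1052/75) / (1247/100)
      = 14.0267 / 12.47 = 1.1248 = 112.48%

F_rel = 112.5%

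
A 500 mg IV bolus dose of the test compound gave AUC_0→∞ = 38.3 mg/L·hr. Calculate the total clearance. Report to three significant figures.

CL = 13.1 L/hr

CL = Dose_iv / AUC_0→∞
   = 500 / 38.3 = 13.0548 L/hr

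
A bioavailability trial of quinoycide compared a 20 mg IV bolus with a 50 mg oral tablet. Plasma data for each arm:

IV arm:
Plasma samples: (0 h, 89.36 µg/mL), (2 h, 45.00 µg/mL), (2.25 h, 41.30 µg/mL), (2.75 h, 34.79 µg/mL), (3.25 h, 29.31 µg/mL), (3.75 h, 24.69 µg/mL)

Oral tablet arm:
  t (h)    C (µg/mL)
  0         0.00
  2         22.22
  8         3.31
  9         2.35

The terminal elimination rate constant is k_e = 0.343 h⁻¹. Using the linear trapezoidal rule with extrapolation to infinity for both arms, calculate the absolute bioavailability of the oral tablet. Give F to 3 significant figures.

Trapezoidal AUC_0→3.75 (IV):
  [0→2]: (89.36+45.00)/2 × 2 = 134.36
  [2→2.25]: (45.00+41.30)/2 × 0.25 = 10.7875
  [2.25→2.75]: (41.30+34.79)/2 × 0.5 = 19.0225
  [2.75→3.25]: (34.79+29.31)/2 × 0.5 = 16.025
  [3.25→3.75]: (29.31+24.69)/2 × 0.5 = 13.5
  Sum = 193.695 µg/mL·h
IV tail: 24.69/0.343 = 71.983; AUC_iv,0→∞ = 193.695 + 71.983 = 265.678 µg/mL·h
Trapezoidal AUC_0→9 (oral tablet):
  [0→2]: (0.00+22.22)/2 × 2 = 22.22
  [2→8]: (22.22+3.31)/2 × 6 = 76.59
  [8→9]: (3.31+2.35)/2 × 1 = 2.83
  Sum = 101.64 µg/mL·h
oral tablet tail: 2.35/0.343 = 6.851; AUC_ev,0→∞ = 101.64 + 6.851 = 108.491 µg/mL·h
F = (AUC_ev/D_ev)/(AUC_iv/D_iv) = (108.491/50)/(265.678/20) = 2.16982/13.2839 = 0.1633

F = 0.163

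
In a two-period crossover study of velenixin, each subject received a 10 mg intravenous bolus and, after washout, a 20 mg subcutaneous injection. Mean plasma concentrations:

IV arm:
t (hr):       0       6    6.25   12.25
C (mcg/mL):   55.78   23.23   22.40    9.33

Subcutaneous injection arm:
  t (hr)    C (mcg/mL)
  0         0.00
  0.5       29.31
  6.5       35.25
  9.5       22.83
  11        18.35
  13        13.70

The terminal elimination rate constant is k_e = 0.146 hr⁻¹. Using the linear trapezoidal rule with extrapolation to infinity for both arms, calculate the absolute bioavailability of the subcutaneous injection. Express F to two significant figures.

F = 0.55

Trapezoidal AUC_0→12.25 (IV):
  [0→6]: (55.78+23.23)/2 × 6 = 237.03
  [6→6.25]: (23.23+22.40)/2 × 0.25 = 5.70375
  [6.25→12.25]: (22.40+9.33)/2 × 6 = 95.19
  Sum = 337.92375 mcg/mL·hr
IV tail: 9.33/0.146 = 63.904; AUC_iv,0→∞ = 337.92375 + 63.904 = 401.82775 mcg/mL·hr
Trapezoidal AUC_0→13 (subcutaneous injection):
  [0→0.5]: (0.00+29.31)/2 × 0.5 = 7.3275
  [0.5→6.5]: (29.31+35.25)/2 × 6 = 193.68
  [6.5→9.5]: (35.25+22.83)/2 × 3 = 87.12
  [9.5→11]: (22.83+18.35)/2 × 1.5 = 30.885
  [11→13]: (18.35+13.70)/2 × 2 = 32.05
  Sum = 351.0625 mcg/mL·hr
subcutaneous injection tail: 13.70/0.146 = 93.836; AUC_ev,0→∞ = 351.0625 + 93.836 = 444.8985 mcg/mL·hr
F = (AUC_ev/D_ev)/(AUC_iv/D_iv) = (444.8985/20)/(401.82775/10) = 22.244925/40.182775 = 0.5536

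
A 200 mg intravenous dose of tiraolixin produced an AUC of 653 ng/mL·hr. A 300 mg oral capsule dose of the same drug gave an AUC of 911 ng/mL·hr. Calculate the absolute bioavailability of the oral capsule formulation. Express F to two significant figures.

F = 0.93

F = (AUC_ev / D_ev) / (AUC_iv / D_iv)
  = (911/300) / (653/200)
  = 3.03667 / 3.265 = 0.9301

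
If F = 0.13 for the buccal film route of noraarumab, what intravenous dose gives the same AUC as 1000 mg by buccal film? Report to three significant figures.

D_iv = 130 mg

Systemic exposure from an extravascular dose = F × D_ev, so the equivalent IV dose is F × D_ev.
D_iv = F × D_ev = 0.13 × 1000 = 130 mg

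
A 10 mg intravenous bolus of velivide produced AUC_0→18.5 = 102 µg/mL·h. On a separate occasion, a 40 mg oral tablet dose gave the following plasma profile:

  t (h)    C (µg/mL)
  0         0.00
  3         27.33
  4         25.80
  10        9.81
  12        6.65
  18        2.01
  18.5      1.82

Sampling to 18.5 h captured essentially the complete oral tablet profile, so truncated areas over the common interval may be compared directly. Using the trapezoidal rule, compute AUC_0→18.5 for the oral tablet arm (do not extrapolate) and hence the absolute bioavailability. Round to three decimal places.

Trapezoidal AUC_0→18.5 (oral tablet):
  [0→3]: (0.00+27.33)/2 × 3 = 40.995
  [3→4]: (27.33+25.80)/2 × 1 = 26.565
  [4→10]: (25.80+9.81)/2 × 6 = 106.83
  [10→12]: (9.81+6.65)/2 × 2 = 16.46
  [12→18]: (6.65+2.01)/2 × 6 = 25.98
  [18→18.5]: (2.01+1.82)/2 × 0.5 = 0.9575
  Sum = 217.7875 µg/mL·h
F = (AUC_ev/D_ev)/(AUC_iv/D_iv) = (217.7875/40)/(102/10) = 5.4446875/10.2 = 0.5338

F = 0.534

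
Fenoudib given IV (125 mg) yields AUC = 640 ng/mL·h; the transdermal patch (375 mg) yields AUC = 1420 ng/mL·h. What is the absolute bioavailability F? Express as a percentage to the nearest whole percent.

F = (AUC_ev / D_ev) / (AUC_iv / D_iv)
  = (1420/375) / (640/125)
  = 3.78667 / 5.12 = 0.7396
  = 73.96%

F = 74%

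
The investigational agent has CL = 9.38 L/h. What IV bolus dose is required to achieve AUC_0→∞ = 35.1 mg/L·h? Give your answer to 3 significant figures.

Dose = 329 mg

Dose_iv = CL × AUC_0→∞
     = 9.38 × 35.1 = 329.238 mg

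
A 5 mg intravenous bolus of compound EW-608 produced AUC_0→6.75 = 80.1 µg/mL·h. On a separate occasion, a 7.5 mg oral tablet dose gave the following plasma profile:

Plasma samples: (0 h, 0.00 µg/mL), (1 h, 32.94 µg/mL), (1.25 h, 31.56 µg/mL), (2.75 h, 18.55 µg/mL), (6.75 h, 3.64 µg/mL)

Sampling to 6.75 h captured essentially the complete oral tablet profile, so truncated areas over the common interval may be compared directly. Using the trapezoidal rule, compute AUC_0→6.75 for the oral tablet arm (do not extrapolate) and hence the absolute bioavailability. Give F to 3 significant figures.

Trapezoidal AUC_0→6.75 (oral tablet):
  [0→1]: (0.00+32.94)/2 × 1 = 16.47
  [1→1.25]: (32.94+31.56)/2 × 0.25 = 8.0625
  [1.25→2.75]: (31.56+18.55)/2 × 1.5 = 37.5825
  [2.75→6.75]: (18.55+3.64)/2 × 4 = 44.38
  Sum = 106.495 µg/mL·h
F = (AUC_ev/D_ev)/(AUC_iv/D_iv) = (106.495/7.5)/(80.1/5) = 14.1993/16.02 = 0.8863

F = 0.886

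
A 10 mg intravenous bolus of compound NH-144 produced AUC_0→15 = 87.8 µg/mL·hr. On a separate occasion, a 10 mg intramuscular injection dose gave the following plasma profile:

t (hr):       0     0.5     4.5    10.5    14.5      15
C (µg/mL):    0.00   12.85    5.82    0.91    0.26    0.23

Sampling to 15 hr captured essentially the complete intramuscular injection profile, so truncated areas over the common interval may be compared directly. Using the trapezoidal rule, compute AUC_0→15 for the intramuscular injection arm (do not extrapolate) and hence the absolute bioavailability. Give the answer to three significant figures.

F = 0.720

Trapezoidal AUC_0→15 (intramuscular injection):
  [0→0.5]: (0.00+12.85)/2 × 0.5 = 3.2125
  [0.5→4.5]: (12.85+5.82)/2 × 4 = 37.34
  [4.5→10.5]: (5.82+0.91)/2 × 6 = 20.19
  [10.5→14.5]: (0.91+0.26)/2 × 4 = 2.34
  [14.5→15]: (0.26+0.23)/2 × 0.5 = 0.1225
  Sum = 63.205 µg/mL·hr
F = (AUC_ev/D_ev)/(AUC_iv/D_iv) = (63.205/10)/(87.8/10) = 6.3205/8.78 = 0.7199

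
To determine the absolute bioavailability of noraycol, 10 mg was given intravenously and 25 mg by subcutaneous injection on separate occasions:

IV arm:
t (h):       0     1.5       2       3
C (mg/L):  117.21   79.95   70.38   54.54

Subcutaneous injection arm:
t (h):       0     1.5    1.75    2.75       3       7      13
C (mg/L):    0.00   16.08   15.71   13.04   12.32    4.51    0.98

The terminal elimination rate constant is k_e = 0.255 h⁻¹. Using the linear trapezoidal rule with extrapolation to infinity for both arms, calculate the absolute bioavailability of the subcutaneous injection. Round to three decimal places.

F = 0.076

Trapezoidal AUC_0→3 (IV):
  [0→1.5]: (117.21+79.95)/2 × 1.5 = 147.87
  [1.5→2]: (79.95+70.38)/2 × 0.5 = 37.5825
  [2→3]: (70.38+54.54)/2 × 1 = 62.46
  Sum = 247.9125 mg/L·h
IV tail: 54.54/0.255 = 213.882; AUC_iv,0→∞ = 247.9125 + 213.882 = 461.7945 mg/L·h
Trapezoidal AUC_0→13 (subcutaneous injection):
  [0→1.5]: (0.00+16.08)/2 × 1.5 = 12.06
  [1.5→1.75]: (16.08+15.71)/2 × 0.25 = 3.97375
  [1.75→2.75]: (15.71+13.04)/2 × 1 = 14.375
  [2.75→3]: (13.04+12.32)/2 × 0.25 = 3.17
  [3→7]: (12.32+4.51)/2 × 4 = 33.66
  [7→13]: (4.51+0.98)/2 × 6 = 16.47
  Sum = 83.70875 mg/L·h
subcutaneous injection tail: 0.98/0.255 = 3.843; AUC_ev,0→∞ = 83.70875 + 3.843 = 87.55175 mg/L·h
F = (AUC_ev/D_ev)/(AUC_iv/D_iv) = (87.55175/25)/(461.7945/10) = 3.50207/46.17945 = 0.0758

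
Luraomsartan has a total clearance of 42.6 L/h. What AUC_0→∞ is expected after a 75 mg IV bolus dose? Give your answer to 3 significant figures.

AUC = 1.76 mg/L·h

AUC_0→∞ = Dose_iv / CL
        = 75 / 42.6 = 1.76056 mg/L·h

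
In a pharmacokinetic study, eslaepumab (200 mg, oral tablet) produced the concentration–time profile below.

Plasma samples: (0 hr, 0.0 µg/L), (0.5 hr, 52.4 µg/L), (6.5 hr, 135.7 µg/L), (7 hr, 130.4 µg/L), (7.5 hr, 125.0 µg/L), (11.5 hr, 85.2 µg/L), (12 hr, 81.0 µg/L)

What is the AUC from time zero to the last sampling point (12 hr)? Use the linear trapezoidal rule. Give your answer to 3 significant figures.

Trapezoidal AUC_0→12:
  [0→0.5]: (0.0+52.4)/2 × 0.5 = 13.1
  [0.5→6.5]: (52.4+135.7)/2 × 6 = 564.3
  [6.5→7]: (135.7+130.4)/2 × 0.5 = 66.525
  [7→7.5]: (130.4+125.0)/2 × 0.5 = 63.85
  [7.5→11.5]: (125.0+85.2)/2 × 4 = 420.4
  [11.5→12]: (85.2+81.0)/2 × 0.5 = 41.55
  Sum = 1169.725 µg/L·hr

AUC = 1170 µg/L·hr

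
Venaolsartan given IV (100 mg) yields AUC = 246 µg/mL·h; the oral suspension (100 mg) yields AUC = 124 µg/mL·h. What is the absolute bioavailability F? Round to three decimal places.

F = (AUC_ev / D_ev) / (AUC_iv / D_iv)
  = (124/100) / (246/100)
  = 1.24 / 2.46 = 0.5041

F = 0.504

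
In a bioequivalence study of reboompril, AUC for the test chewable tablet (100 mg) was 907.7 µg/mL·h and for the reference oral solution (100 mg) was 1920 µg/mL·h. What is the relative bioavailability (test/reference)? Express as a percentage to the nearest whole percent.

F_rel = 47%

F_rel = (AUC_test/D_test) / (AUC_ref/D_ref)
      = (907.7/100) / (1920/100)
      = 9.077 / 19.2 = 0.4728 = 47.28%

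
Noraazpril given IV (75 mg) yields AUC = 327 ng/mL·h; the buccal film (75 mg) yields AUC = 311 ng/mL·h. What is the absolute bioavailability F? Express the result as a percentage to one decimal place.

F = 95.1%

F = (AUC_ev / D_ev) / (AUC_iv / D_iv)
  = (311/75) / (327/75)
  = 4.14667 / 4.36 = 0.9511
  = 95.11%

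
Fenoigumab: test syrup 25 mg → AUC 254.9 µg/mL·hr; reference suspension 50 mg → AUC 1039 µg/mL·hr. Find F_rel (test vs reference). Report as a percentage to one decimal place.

F_rel = (AUC_test/D_test) / (AUC_ref/D_ref)
      = (254.9/25) / (1039/50)
      = 10.196 / 20.78 = 0.4907 = 49.07%

F_rel = 49.1%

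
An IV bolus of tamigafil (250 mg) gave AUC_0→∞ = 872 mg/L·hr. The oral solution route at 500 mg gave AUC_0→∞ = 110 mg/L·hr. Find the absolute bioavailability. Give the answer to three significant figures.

F = 0.0631

F = (AUC_ev / D_ev) / (AUC_iv / D_iv)
  = (110/500) / (872/250)
  = 0.22 / 3.488 = 0.0631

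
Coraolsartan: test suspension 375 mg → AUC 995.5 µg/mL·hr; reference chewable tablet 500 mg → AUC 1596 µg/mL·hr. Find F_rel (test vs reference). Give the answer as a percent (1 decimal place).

F_rel = 83.2%

F_rel = (AUC_test/D_test) / (AUC_ref/D_ref)
      = (995.5/375) / (1596/500)
      = 2.65467 / 3.192 = 0.8317 = 83.17%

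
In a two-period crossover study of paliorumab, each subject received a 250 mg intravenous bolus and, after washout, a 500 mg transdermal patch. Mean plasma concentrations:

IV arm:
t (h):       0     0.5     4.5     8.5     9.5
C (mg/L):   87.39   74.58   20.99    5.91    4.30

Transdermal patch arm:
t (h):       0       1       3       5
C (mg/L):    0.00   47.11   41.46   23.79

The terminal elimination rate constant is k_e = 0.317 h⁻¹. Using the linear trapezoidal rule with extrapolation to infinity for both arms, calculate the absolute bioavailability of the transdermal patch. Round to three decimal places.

F = 0.415

Trapezoidal AUC_0→9.5 (IV):
  [0→0.5]: (87.39+74.58)/2 × 0.5 = 40.4925
  [0.5→4.5]: (74.58+20.99)/2 × 4 = 191.14
  [4.5→8.5]: (20.99+5.91)/2 × 4 = 53.8
  [8.5→9.5]: (5.91+4.30)/2 × 1 = 5.105
  Sum = 290.5375 mg/L·h
IV tail: 4.30/0.317 = 13.565; AUC_iv,0→∞ = 290.5375 + 13.565 = 304.1025 mg/L·h
Trapezoidal AUC_0→5 (transdermal patch):
  [0→1]: (0.00+47.11)/2 × 1 = 23.555
  [1→3]: (47.11+41.46)/2 × 2 = 88.57
  [3→5]: (41.46+23.79)/2 × 2 = 65.25
  Sum = 177.375 mg/L·h
transdermal patch tail: 23.79/0.317 = 75.047; AUC_ev,0→∞ = 177.375 + 75.047 = 252.422 mg/L·h
F = (AUC_ev/D_ev)/(AUC_iv/D_iv) = (252.422/500)/(304.1025/250) = 0.504844/1.21641 = 0.4150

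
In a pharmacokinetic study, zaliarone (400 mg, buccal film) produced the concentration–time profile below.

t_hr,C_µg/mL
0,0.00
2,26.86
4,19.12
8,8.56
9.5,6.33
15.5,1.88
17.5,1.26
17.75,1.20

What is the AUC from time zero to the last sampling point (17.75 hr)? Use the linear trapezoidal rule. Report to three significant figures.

Trapezoidal AUC_0→17.75:
  [0→2]: (0.00+26.86)/2 × 2 = 26.86
  [2→4]: (26.86+19.12)/2 × 2 = 45.98
  [4→8]: (19.12+8.56)/2 × 4 = 55.36
  [8→9.5]: (8.56+6.33)/2 × 1.5 = 11.1675
  [9.5→15.5]: (6.33+1.88)/2 × 6 = 24.63
  [15.5→17.5]: (1.88+1.26)/2 × 2 = 3.14
  [17.5→17.75]: (1.26+1.20)/2 × 0.25 = 0.3075
  Sum = 167.445 µg/mL·hr

AUC = 167 µg/mL·hr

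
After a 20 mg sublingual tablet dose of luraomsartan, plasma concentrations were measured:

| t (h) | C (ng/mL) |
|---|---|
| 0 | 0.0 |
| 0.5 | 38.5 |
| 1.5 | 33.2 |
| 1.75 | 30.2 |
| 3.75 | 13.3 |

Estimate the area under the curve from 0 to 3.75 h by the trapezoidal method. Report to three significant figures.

Trapezoidal AUC_0→3.75:
  [0→0.5]: (0.0+38.5)/2 × 0.5 = 9.625
  [0.5→1.5]: (38.5+33.2)/2 × 1 = 35.85
  [1.5→1.75]: (33.2+30.2)/2 × 0.25 = 7.925
  [1.75→3.75]: (30.2+13.3)/2 × 2 = 43.5
  Sum = 96.9 ng/mL·h

AUC = 96.9 ng/mL·h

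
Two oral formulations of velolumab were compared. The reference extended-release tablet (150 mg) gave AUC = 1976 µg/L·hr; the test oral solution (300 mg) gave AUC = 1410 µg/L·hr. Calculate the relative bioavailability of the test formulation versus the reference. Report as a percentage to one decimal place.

F_rel = (AUC_test/D_test) / (AUC_ref/D_ref)
      = (1410/300) / (1976/150)
      = 4.7 / 13.1733 = 0.3568 = 35.68%

F_rel = 35.7%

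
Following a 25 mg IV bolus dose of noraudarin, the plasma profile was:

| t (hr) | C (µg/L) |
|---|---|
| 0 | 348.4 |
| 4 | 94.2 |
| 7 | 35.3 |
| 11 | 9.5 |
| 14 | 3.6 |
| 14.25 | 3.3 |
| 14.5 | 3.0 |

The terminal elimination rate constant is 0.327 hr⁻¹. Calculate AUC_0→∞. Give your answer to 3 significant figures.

AUC = 1200 µg/L·hr

Trapezoidal AUC_0→14.5:
  [0→4]: (348.4+94.2)/2 × 4 = 885.2
  [4→7]: (94.2+35.3)/2 × 3 = 194.25
  [7→11]: (35.3+9.5)/2 × 4 = 89.6
  [11→14]: (9.5+3.6)/2 × 3 = 19.65
  [14→14.25]: (3.6+3.3)/2 × 0.25 = 0.8625
  [14.25→14.5]: (3.3+3.0)/2 × 0.25 = 0.7875
  Sum = 1190.35 µg/L·hr
Extrapolated tail: C_last / k_e = 3.0 / 0.327 = 9.174
AUC_0→∞ = 1190.35 + 9.174 = 1199.524 µg/L·hr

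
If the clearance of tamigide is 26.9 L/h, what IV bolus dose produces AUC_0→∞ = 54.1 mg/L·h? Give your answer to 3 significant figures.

Dose_iv = CL × AUC_0→∞
     = 26.9 × 54.1 = 1455.29 mg

Dose = 1460 mg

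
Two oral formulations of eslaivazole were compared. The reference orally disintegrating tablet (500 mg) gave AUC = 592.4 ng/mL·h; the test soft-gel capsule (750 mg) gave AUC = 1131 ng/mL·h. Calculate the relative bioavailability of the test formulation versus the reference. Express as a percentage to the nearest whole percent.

F_rel = 127%

F_rel = (AUC_test/D_test) / (AUC_ref/D_ref)
      = (1131/750) / (592.4/500)
      = 1.508 / 1.1848 = 1.2728 = 127.28%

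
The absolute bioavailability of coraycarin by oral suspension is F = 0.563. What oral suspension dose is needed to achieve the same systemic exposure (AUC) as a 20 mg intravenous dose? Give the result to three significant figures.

D_oral = 35.5 mg

For equal systemic exposure: F × D_ev = D_iv
D_ev = D_iv / F = 20 / 0.563 = 35.524 mg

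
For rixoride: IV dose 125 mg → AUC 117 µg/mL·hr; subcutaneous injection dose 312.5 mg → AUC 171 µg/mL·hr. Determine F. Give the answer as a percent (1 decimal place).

F = (AUC_ev / D_ev) / (AUC_iv / D_iv)
  = (171/312.5) / (117/125)
  = 0.5472 / 0.936 = 0.5846
  = 58.46%

F = 58.5%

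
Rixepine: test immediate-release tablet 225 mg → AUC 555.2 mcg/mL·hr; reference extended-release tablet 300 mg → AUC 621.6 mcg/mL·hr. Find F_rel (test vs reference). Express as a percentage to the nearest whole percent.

F_rel = 119%

F_rel = (AUC_test/D_test) / (AUC_ref/D_ref)
      = (555.2/225) / (621.6/300)
      = 2.46756 / 2.072 = 1.1909 = 119.09%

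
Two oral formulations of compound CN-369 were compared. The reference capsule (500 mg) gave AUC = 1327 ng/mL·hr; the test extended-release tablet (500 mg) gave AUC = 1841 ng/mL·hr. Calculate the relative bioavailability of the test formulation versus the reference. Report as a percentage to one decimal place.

F_rel = 138.7%

F_rel = (AUC_test/D_test) / (AUC_ref/D_ref)
      = (1841/500) / (1327/500)
      = 3.682 / 2.654 = 1.3873 = 138.73%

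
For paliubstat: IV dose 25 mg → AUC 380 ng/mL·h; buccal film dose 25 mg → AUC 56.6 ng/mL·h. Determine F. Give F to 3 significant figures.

F = (AUC_ev / D_ev) / (AUC_iv / D_iv)
  = (56.6/25) / (380/25)
  = 2.264 / 15.2 = 0.1489

F = 0.149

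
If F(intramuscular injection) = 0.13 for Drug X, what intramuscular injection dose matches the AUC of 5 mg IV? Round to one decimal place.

For equal systemic exposure: F × D_ev = D_iv
D_ev = D_iv / F = 5 / 0.13 = 38.4615 mg

D_intramuscular = 38.5 mg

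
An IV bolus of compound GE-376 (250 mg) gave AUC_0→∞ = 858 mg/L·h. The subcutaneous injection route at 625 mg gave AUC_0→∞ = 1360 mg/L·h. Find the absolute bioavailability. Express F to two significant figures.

F = (AUC_ev / D_ev) / (AUC_iv / D_iv)
  = (1360/625) / (858/250)
  = 2.176 / 3.432 = 0.6340

F = 0.63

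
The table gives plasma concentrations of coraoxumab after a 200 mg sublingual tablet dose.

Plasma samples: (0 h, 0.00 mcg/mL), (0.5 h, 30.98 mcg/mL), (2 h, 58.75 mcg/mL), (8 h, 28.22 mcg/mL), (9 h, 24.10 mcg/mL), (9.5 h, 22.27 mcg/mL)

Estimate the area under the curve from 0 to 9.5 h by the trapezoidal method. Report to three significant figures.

Trapezoidal AUC_0→9.5:
  [0→0.5]: (0.00+30.98)/2 × 0.5 = 7.745
  [0.5→2]: (30.98+58.75)/2 × 1.5 = 67.2975
  [2→8]: (58.75+28.22)/2 × 6 = 260.91
  [8→9]: (28.22+24.10)/2 × 1 = 26.16
  [9→9.5]: (24.10+22.27)/2 × 0.5 = 11.5925
  Sum = 373.705 mcg/mL·h

AUC = 374 mcg/mL·h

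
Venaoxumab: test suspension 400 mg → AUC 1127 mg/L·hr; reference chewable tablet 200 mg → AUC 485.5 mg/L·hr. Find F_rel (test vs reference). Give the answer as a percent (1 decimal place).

F_rel = (AUC_test/D_test) / (AUC_ref/D_ref)
      = (1127/400) / (485.5/200)
      = 2.8175 / 2.4275 = 1.1607 = 116.07%

F_rel = 116.1%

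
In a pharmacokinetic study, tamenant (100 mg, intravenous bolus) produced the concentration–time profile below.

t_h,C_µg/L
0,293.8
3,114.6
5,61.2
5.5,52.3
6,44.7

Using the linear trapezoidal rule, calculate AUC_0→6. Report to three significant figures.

AUC = 841 µg/L·h

Trapezoidal AUC_0→6:
  [0→3]: (293.8+114.6)/2 × 3 = 612.6
  [3→5]: (114.6+61.2)/2 × 2 = 175.8
  [5→5.5]: (61.2+52.3)/2 × 0.5 = 28.375
  [5.5→6]: (52.3+44.7)/2 × 0.5 = 24.25
  Sum = 841.025 µg/L·h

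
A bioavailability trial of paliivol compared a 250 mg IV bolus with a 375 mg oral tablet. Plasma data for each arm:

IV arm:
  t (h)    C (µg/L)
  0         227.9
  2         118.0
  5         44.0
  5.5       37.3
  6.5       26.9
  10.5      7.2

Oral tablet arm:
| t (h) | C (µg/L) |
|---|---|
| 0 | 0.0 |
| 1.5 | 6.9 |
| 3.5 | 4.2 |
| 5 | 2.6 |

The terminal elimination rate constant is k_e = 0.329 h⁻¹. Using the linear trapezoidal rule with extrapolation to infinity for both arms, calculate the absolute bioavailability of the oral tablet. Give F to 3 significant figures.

F = 0.0267

Trapezoidal AUC_0→10.5 (IV):
  [0→2]: (227.9+118.0)/2 × 2 = 345.9
  [2→5]: (118.0+44.0)/2 × 3 = 243.0
  [5→5.5]: (44.0+37.3)/2 × 0.5 = 20.325
  [5.5→6.5]: (37.3+26.9)/2 × 1 = 32.1
  [6.5→10.5]: (26.9+7.2)/2 × 4 = 68.2
  Sum = 709.525 µg/L·h
IV tail: 7.2/0.329 = 21.884; AUC_iv,0→∞ = 709.525 + 21.884 = 731.409 µg/L·h
Trapezoidal AUC_0→5 (oral tablet):
  [0→1.5]: (0.0+6.9)/2 × 1.5 = 5.175
  [1.5→3.5]: (6.9+4.2)/2 × 2 = 11.1
  [3.5→5]: (4.2+2.6)/2 × 1.5 = 5.1
  Sum = 21.375 µg/L·h
oral tablet tail: 2.6/0.329 = 7.903; AUC_ev,0→∞ = 21.375 + 7.903 = 29.278 µg/L·h
F = (AUC_ev/D_ev)/(AUC_iv/D_iv) = (29.278/375)/(731.409/250) = 0.0780747/2.925636 = 0.0267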